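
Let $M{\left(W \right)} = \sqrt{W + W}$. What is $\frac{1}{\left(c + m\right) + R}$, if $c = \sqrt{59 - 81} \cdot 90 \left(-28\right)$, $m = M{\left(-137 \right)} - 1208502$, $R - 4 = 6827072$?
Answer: $\frac{i}{- \sqrt{274} + 2520 \sqrt{22} + 5618574 i} \approx 1.7798 \cdot 10^{-7} + 3.7389 \cdot 10^{-10} i$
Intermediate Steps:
$R = 6827076$ ($R = 4 + 6827072 = 6827076$)
$M{\left(W \right)} = \sqrt{2} \sqrt{W}$ ($M{\left(W \right)} = \sqrt{2 W} = \sqrt{2} \sqrt{W}$)
$m = -1208502 + i \sqrt{274}$ ($m = \sqrt{2} \sqrt{-137} - 1208502 = \sqrt{2} i \sqrt{137} - 1208502 = i \sqrt{274} - 1208502 = -1208502 + i \sqrt{274} \approx -1.2085 \cdot 10^{6} + 16.553 i$)
$c = - 2520 i \sqrt{22}$ ($c = \sqrt{-22} \cdot 90 \left(-28\right) = i \sqrt{22} \cdot 90 \left(-28\right) = 90 i \sqrt{22} \left(-28\right) = - 2520 i \sqrt{22} \approx - 11820.0 i$)
$\frac{1}{\left(c + m\right) + R} = \frac{1}{\left(- 2520 i \sqrt{22} - \left(1208502 - i \sqrt{274}\right)\right) + 6827076} = \frac{1}{\left(-1208502 + i \sqrt{274} - 2520 i \sqrt{22}\right) + 6827076} = \frac{1}{5618574 + i \sqrt{274} - 2520 i \sqrt{22}}$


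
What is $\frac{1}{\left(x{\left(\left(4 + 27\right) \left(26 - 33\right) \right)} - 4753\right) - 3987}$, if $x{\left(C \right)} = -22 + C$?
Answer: $- \frac{1}{8979} \approx -0.00011137$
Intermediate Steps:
$\frac{1}{\left(x{\left(\left(4 + 27\right) \left(26 - 33\right) \right)} - 4753\right) - 3987} = \frac{1}{\left(\left(-22 + \left(4 + 27\right) \left(26 - 33\right)\right) - 4753\right) - 3987} = \frac{1}{\left(\left(-22 + 31 \left(-7\right)\right) - 4753\right) - 3987} = \frac{1}{\left(\left(-22 - 217\right) - 4753\right) - 3987} = \frac{1}{\left(-239 - 4753\right) - 3987} = \frac{1}{-4992 - 3987} = \frac{1}{-8979} = - \frac{1}{8979}$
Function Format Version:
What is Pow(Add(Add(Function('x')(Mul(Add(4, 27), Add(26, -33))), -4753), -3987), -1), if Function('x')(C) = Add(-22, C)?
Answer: Rational(-1, 8979) ≈ -0.00011137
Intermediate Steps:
Pow(Add(Add(Function('x')(Mul(Add(4, 27), Add(26, -33))), -4753), -3987), -1) = Pow(Add(Add(Add(-22, Mul(Add(4, 27), Add(26, -33))), -4753), -3987), -1) = Pow(Add(Add(Add(-22, Mul(31, -7)), -4753), -3987), -1) = Pow(Add(Add(Add(-22, -217), -4753), -3987), -1) = Pow(Add(Add(-239, -4753), -3987), -1) = Pow(Add(-4992, -3987), -1) = Pow(-8979, -1) = Rational(-1, 8979)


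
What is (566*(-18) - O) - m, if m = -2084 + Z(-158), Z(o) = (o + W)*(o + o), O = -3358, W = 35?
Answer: -43614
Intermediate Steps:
Z(o) = 2*o*(35 + o) (Z(o) = (o + 35)*(o + o) = (35 + o)*(2*o) = 2*o*(35 + o))
m = 36784 (m = -2084 + 2*(-158)*(35 - 158) = -2084 + 2*(-158)*(-123) = -2084 + 38868 = 36784)
(566*(-18) - O) - m = (566*(-18) - 1*(-3358)) - 1*36784 = (-10188 + 3358) - 36784 = -6830 - 36784 = -43614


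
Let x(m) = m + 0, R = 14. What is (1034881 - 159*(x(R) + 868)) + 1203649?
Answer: 2098292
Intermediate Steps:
x(m) = m
(1034881 - 159*(x(R) + 868)) + 1203649 = (1034881 - 159*(14 + 868)) + 1203649 = (1034881 - 159*882) + 1203649 = (1034881 - 140238) + 1203649 = 894643 + 1203649 = 2098292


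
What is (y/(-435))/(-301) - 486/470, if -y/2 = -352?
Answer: -6330353/6153945 ≈ -1.0287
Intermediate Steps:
y = 704 (y = -2*(-352) = 704)
(y/(-435))/(-301) - 486/470 = (704/(-435))/(-301) - 486/470 = (704*(-1/435))*(-1/301) - 486*1/470 = -704/435*(-1/301) - 243/235 = 704/130935 - 243/235 = -6330353/6153945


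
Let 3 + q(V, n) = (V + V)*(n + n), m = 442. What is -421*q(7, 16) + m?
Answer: -186903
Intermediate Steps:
q(V, n) = -3 + 4*V*n (q(V, n) = -3 + (V + V)*(n + n) = -3 + (2*V)*(2*n) = -3 + 4*V*n)
-421*q(7, 16) + m = -421*(-3 + 4*7*16) + 442 = -421*(-3 + 448) + 442 = -421*445 + 442 = -187345 + 442 = -186903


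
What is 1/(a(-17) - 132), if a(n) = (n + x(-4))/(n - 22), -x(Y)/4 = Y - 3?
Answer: -39/5159 ≈ -0.0075596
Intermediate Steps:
x(Y) = 12 - 4*Y (x(Y) = -4*(Y - 3) = -4*(-3 + Y) = 12 - 4*Y)
a(n) = (28 + n)/(-22 + n) (a(n) = (n + (12 - 4*(-4)))/(n - 22) = (n + (12 + 16))/(-22 + n) = (n + 28)/(-22 + n) = (28 + n)/(-22 + n))
1/(a(-17) - 132) = 1/((28 - 17)/(-22 - 17) - 132) = 1/(11/(-39) - 132) = 1/(-1/39*11 - 132) = 1/(-11/39 - 132) = 1/(-5159/39) = -39/5159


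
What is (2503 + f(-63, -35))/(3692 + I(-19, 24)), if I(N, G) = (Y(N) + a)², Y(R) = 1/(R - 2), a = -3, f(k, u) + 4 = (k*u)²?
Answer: 536313771/408067 ≈ 1314.3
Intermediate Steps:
f(k, u) = -4 + k²*u² (f(k, u) = -4 + (k*u)² = -4 + k²*u²)
Y(R) = 1/(-2 + R)
I(N, G) = (-3 + 1/(-2 + N))² (I(N, G) = (1/(-2 + N) - 3)² = (-3 + 1/(-2 + N))²)
(2503 + f(-63, -35))/(3692 + I(-19, 24)) = (2503 + (-4 + (-63)²*(-35)²))/(3692 + (-7 + 3*(-19))²/(-2 - 19)²) = (2503 + (-4 + 3969*1225))/(3692 + (-7 - 57)²/(-21)²) = (2503 + (-4 + 4862025))/(3692 + (-64)²*(1/441)) = (2503 + 4862021)/(3692 + 4096*(1/441)) = 4864524/(3692 + 4096/441) = 4864524/(1632268/441) = 4864524*(441/1632268) = 536313771/408067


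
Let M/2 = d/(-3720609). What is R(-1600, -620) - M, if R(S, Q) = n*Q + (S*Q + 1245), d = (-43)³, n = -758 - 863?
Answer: 7434762584371/3720609 ≈ 1.9983e+6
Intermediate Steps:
n = -1621
d = -79507
R(S, Q) = 1245 - 1621*Q + Q*S (R(S, Q) = -1621*Q + (S*Q + 1245) = -1621*Q + (Q*S + 1245) = -1621*Q + (1245 + Q*S) = 1245 - 1621*Q + Q*S)
M = 159014/3720609 (M = 2*(-79507/(-3720609)) = 2*(-79507*(-1/3720609)) = 2*(79507/3720609) = 159014/3720609 ≈ 0.042739)
R(-1600, -620) - M = (1245 - 1621*(-620) - 620*(-1600)) - 1*159014/3720609 = (1245 + 1005020 + 992000) - 159014/3720609 = 1998265 - 159014/3720609 = 7434762584371/3720609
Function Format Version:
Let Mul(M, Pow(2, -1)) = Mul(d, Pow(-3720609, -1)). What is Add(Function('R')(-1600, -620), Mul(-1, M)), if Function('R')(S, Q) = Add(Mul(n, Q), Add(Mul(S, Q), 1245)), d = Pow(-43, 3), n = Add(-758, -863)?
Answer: Rational(7434762584371, 3720609) ≈ 1.9983e+6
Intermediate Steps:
n = -1621
d = -79507
Function('R')(S, Q) = Add(1245, Mul(-1621, Q), Mul(Q, S)) (Function('R')(S, Q) = Add(Mul(-1621, Q), Add(Mul(S, Q), 1245)) = Add(Mul(-1621, Q), Add(Mul(Q, S), 1245)) = Add(Mul(-1621, Q), Add(1245, Mul(Q, S))) = Add(1245, Mul(-1621, Q), Mul(Q, S)))
M = Rational(159014, 3720609) (M = Mul(2, Mul(-79507, Pow(-3720609, -1))) = Mul(2, Mul(-79507, Rational(-1, 3720609))) = Mul(2, Rational(79507, 3720609)) = Rational(159014, 3720609) ≈ 0.042739)
Add(Function('R')(-1600, -620), Mul(-1, M)) = Add(Add(1245, Mul(-1621, -620), Mul(-620, -1600)), Mul(-1, Rational(159014, 3720609))) = Add(Add(1245, 1005020, 992000), Rational(-159014, 3720609)) = Add(1998265, Rational(-159014, 3720609)) = Rational(7434762584371, 3720609)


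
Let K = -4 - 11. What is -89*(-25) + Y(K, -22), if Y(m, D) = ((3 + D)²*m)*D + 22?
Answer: 121377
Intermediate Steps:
K = -15
Y(m, D) = 22 + D*m*(3 + D)² (Y(m, D) = (m*(3 + D)²)*D + 22 = D*m*(3 + D)² + 22 = 22 + D*m*(3 + D)²)
-89*(-25) + Y(K, -22) = -89*(-25) + (22 - 22*(-15)*(3 - 22)²) = 2225 + (22 - 22*(-15)*(-19)²) = 2225 + (22 - 22*(-15)*361) = 2225 + (22 + 119130) = 2225 + 119152 = 121377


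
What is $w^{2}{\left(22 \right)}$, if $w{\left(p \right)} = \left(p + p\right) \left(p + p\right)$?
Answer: $3748096$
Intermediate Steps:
$w{\left(p \right)} = 4 p^{2}$ ($w{\left(p \right)} = 2 p 2 p = 4 p^{2}$)
$w^{2}{\left(22 \right)} = \left(4 \cdot 22^{2}\right)^{2} = \left(4 \cdot 484\right)^{2} = 1936^{2} = 3748096$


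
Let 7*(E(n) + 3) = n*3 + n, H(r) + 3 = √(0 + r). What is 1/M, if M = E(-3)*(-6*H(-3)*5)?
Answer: -7/3960 - 7*I*√3/11880 ≈ -0.0017677 - 0.0010206*I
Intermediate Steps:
H(r) = -3 + √r (H(r) = -3 + √(0 + r) = -3 + √r)
E(n) = -3 + 4*n/7 (E(n) = -3 + (n*3 + n)/7 = -3 + (3*n + n)/7 = -3 + (4*n)/7 = -3 + 4*n/7)
M = -2970/7 + 990*I*√3/7 (M = (-3 + (4/7)*(-3))*(-6*(-3 + √(-3))*5) = (-3 - 12/7)*(-6*(-3 + I*√3)*5) = -33*(18 - 6*I*√3)*5/7 = -33*(90 - 30*I*√3)/7 = -2970/7 + 990*I*√3/7 ≈ -424.29 + 244.96*I)
1/M = 1/(-2970/7 + 990*I*√3/7)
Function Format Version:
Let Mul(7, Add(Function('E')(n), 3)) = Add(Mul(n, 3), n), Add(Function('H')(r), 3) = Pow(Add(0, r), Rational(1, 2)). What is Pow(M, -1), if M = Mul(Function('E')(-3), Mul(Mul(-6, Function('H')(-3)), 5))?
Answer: Add(Rational(-7, 3960), Mul(Rational(-7, 11880), I, Pow(3, Rational(1, 2)))) ≈ Add(-0.0017677, Mul(-0.0010206, I))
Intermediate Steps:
Function('H')(r) = Add(-3, Pow(r, Rational(1, 2))) (Function('H')(r) = Add(-3, Pow(Add(0, r), Rational(1, 2))) = Add(-3, Pow(r, Rational(1, 2))))
Function('E')(n) = Add(-3, Mul(Rational(4, 7), n)) (Function('E')(n) = Add(-3, Mul(Rational(1, 7), Add(Mul(n, 3), n))) = Add(-3, Mul(Rational(1, 7), Add(Mul(3, n), n))) = Add(-3, Mul(Rational(1, 7), Mul(4, n))) = Add(-3, Mul(Rational(4, 7), n)))
M = Add(Rational(-2970, 7), Mul(Rational(990, 7), I, Pow(3, Rational(1, 2)))) (M = Mul(Add(-3, Mul(Rational(4, 7), -3)), Mul(Mul(-6, Add(-3, Pow(-3, Rational(1, 2)))), 5)) = Mul(Add(-3, Rational(-12, 7)), Mul(Mul(-6, Add(-3, Mul(I, Pow(3, Rational(1, 2))))), 5)) = Mul(Rational(-33, 7), Mul(Add(18, Mul(-6, I, Pow(3, Rational(1, 2)))), 5)) = Mul(Rational(-33, 7), Add(90, Mul(-30, I, Pow(3, Rational(1, 2))))) = Add(Rational(-2970, 7), Mul(Rational(990, 7), I, Pow(3, Rational(1, 2)))) ≈ Add(-424.29, Mul(244.96, I)))
Pow(M, -1) = Pow(Add(Rational(-2970, 7), Mul(Rational(990, 7), I, Pow(3, Rational(1, 2)))), -1)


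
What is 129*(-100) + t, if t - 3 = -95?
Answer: -12992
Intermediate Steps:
t = -92 (t = 3 - 95 = -92)
129*(-100) + t = 129*(-100) - 92 = -12900 - 92 = -12992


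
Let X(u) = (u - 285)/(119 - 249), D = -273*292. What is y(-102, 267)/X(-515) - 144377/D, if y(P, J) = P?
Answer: -11769157/797160 ≈ -14.764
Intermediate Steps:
D = -79716
X(u) = 57/26 - u/130 (X(u) = (-285 + u)/(-130) = (-285 + u)*(-1/130) = 57/26 - u/130)
y(-102, 267)/X(-515) - 144377/D = -102/(57/26 - 1/130*(-515)) - 144377/(-79716) = -102/(57/26 + 103/26) - 144377*(-1/79716) = -102/80/13 + 144377/79716 = -102*13/80 + 144377/79716 = -663/40 + 144377/79716 = -11769157/797160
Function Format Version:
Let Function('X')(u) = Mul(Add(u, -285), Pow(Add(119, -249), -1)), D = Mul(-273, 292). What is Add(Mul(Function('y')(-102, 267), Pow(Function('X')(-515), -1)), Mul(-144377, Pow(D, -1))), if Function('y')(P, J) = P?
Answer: Rational(-11769157, 797160) ≈ -14.764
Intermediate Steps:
D = -79716
Function('X')(u) = Add(Rational(57, 26), Mul(Rational(-1, 130), u)) (Function('X')(u) = Mul(Add(-285, u), Pow(-130, -1)) = Mul(Add(-285, u), Rational(-1, 130)) = Add(Rational(57, 26), Mul(Rational(-1, 130), u)))
Add(Mul(Function('y')(-102, 267), Pow(Function('X')(-515), -1)), Mul(-144377, Pow(D, -1))) = Add(Mul(-102, Pow(Add(Rational(57, 26), Mul(Rational(-1, 130), -515)), -1)), Mul(-144377, Pow(-79716, -1))) = Add(Mul(-102, Pow(Add(Rational(57, 26), Rational(103, 26)), -1)), Mul(-144377, Rational(-1, 79716))) = Add(Mul(-102, Pow(Rational(80, 13), -1)), Rational(144377, 79716)) = Add(Mul(-102, Rational(13, 80)), Rational(144377, 79716)) = Add(Rational(-663, 40), Rational(144377, 79716)) = Rational(-11769157, 797160)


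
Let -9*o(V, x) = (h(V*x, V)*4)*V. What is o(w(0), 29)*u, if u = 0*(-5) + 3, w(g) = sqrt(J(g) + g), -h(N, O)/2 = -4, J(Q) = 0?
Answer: 0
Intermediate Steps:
h(N, O) = 8 (h(N, O) = -2*(-4) = 8)
w(g) = sqrt(g) (w(g) = sqrt(0 + g) = sqrt(g))
o(V, x) = -32*V/9 (o(V, x) = -8*4*V/9 = -32*V/9)
u = 3 (u = 0 + 3 = 3)
o(w(0), 29)*u = -32*sqrt(0)/9*3 = -32/9*0*3 = 0*3 = 0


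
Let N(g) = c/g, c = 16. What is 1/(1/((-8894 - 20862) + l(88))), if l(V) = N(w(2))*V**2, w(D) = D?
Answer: 32196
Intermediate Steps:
N(g) = 16/g
l(V) = 8*V**2 (l(V) = (16/2)*V**2 = (16*(1/2))*V**2 = 8*V**2)
1/(1/((-8894 - 20862) + l(88))) = 1/(1/((-8894 - 20862) + 8*88**2)) = 1/(1/(-29756 + 8*7744)) = 1/(1/(-29756 + 61952)) = 1/(1/32196) = 32196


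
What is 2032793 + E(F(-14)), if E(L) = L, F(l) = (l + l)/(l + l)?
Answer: 2032794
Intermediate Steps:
F(l) = 1 (F(l) = (2*l)/((2*l)) = (2*l)*(1/(2*l)) = 1)
2032793 + E(F(-14)) = 2032793 + 1 = 2032794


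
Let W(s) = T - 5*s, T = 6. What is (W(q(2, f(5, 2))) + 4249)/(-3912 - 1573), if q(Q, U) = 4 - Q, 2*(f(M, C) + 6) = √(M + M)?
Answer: -849/1097 ≈ -0.77393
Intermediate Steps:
f(M, C) = -6 + √2*√M/2 (f(M, C) = -6 + √(M + M)/2 = -6 + √(2*M)/2 = -6 + (√2*√M)/2 = -6 + √2*√M/2)
W(s) = 6 - 5*s
(W(q(2, f(5, 2))) + 4249)/(-3912 - 1573) = ((6 - 5*(4 - 1*2)) + 4249)/(-3912 - 1573) = ((6 - 5*(4 - 2)) + 4249)/(-5485) = ((6 - 5*2) + 4249)*(-1/5485) = ((6 - 10) + 4249)*(-1/5485) = (-4 + 4249)*(-1/5485) = 4245*(-1/5485) = -849/1097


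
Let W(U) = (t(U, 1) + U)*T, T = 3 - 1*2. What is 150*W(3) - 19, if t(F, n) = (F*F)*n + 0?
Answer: 1781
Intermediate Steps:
T = 1 (T = 3 - 2 = 1)
t(F, n) = n*F**2 (t(F, n) = F**2*n + 0 = n*F**2 + 0 = n*F**2)
W(U) = U + U**2 (W(U) = (1*U**2 + U)*1 = (U**2 + U)*1 = (U + U**2)*1 = U + U**2)
150*W(3) - 19 = 150*(3*(1 + 3)) - 19 = 150*(3*4) - 19 = 150*12 - 19 = 1800 - 19 = 1781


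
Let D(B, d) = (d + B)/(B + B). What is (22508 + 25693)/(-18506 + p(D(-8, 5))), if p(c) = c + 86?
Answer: -257072/98239 ≈ -2.6168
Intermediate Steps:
D(B, d) = (B + d)/(2*B) (D(B, d) = (B + d)/((2*B)) = (B + d)*(1/(2*B)) = (B + d)/(2*B))
p(c) = 86 + c
(22508 + 25693)/(-18506 + p(D(-8, 5))) = (22508 + 25693)/(-18506 + (86 + (½)*(-8 + 5)/(-8))) = 48201/(-18506 + (86 + (½)*(-⅛)*(-3))) = 48201/(-18506 + (86 + 3/16)) = 48201/(-18506 + 1379/16) = 48201/(-294717/16) = 48201*(-16/294717) = -257072/98239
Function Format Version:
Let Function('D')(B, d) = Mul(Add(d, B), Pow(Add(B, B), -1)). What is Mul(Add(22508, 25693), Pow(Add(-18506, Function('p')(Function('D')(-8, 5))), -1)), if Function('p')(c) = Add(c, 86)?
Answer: Rational(-257072, 98239) ≈ -2.6168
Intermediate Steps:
Function('D')(B, d) = Mul(Rational(1, 2), Pow(B, -1), Add(B, d)) (Function('D')(B, d) = Mul(Add(B, d), Pow(Mul(2, B), -1)) = Mul(Add(B, d), Mul(Rational(1, 2), Pow(B, -1))) = Mul(Rational(1, 2), Pow(B, -1), Add(B, d)))
Function('p')(c) = Add(86, c)
Mul(Add(22508, 25693), Pow(Add(-18506, Function('p')(Function('D')(-8, 5))), -1)) = Mul(Add(22508, 25693), Pow(Add(-18506, Add(86, Mul(Rational(1, 2), Pow(-8, -1), Add(-8, 5)))), -1)) = Mul(48201, Pow(Add(-18506, Add(86, Mul(Rational(1, 2), Rational(-1, 8), -3))), -1)) = Mul(48201, Pow(Add(-18506, Add(86, Rational(3, 16))), -1)) = Mul(48201, Pow(Add(-18506, Rational(1379, 16)), -1)) = Mul(48201, Pow(Rational(-294717, 16), -1)) = Mul(48201, Rational(-16, 294717)) = Rational(-257072, 98239)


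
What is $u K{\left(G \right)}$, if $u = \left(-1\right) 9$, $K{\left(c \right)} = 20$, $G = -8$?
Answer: $-180$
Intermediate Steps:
$u = -9$
$u K{\left(G \right)} = \left(-9\right) 20 = -180$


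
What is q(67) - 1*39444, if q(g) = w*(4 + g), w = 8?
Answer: -38876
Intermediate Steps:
q(g) = 32 + 8*g (q(g) = 8*(4 + g) = 32 + 8*g)
q(67) - 1*39444 = (32 + 8*67) - 1*39444 = (32 + 536) - 39444 = 568 - 39444 = -38876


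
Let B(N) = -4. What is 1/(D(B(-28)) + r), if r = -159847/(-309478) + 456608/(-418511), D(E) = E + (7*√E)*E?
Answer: -76739557437764098027462/52958753886864741367618625 + 939423337312045696239584*I/52958753886864741367618625 ≈ -0.001449 + 0.017739*I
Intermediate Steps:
D(E) = E + 7*E^(3/2)
r = -74412402807/129519947258 (r = -159847*(-1/309478) + 456608*(-1/418511) = 159847/309478 - 456608/418511 = -74412402807/129519947258 ≈ -0.57452)
1/(D(B(-28)) + r) = 1/((-4 + 7*(-4)^(3/2)) - 74412402807/129519947258) = 1/((-4 + 7*(-8*I)) - 74412402807/129519947258) = 1/((-4 - 56*I) - 74412402807/129519947258) = 1/(-592492191839/129519947258 - 56*I) = 16775416737715101718564*(-592492191839/129519947258 + 56*I)/52958753886864741367618625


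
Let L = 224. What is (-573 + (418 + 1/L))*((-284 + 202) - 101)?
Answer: 6353577/224 ≈ 28364.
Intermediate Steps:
(-573 + (418 + 1/L))*((-284 + 202) - 101) = (-573 + (418 + 1/224))*((-284 + 202) - 101) = (-573 + (418 + 1/224))*(-82 - 101) = (-573 + 93633/224)*(-183) = -34719/224*(-183) = 6353577/224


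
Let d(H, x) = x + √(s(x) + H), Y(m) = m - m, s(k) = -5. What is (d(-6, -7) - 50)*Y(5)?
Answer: 0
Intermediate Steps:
Y(m) = 0
d(H, x) = x + √(-5 + H)
(d(-6, -7) - 50)*Y(5) = ((-7 + √(-5 - 6)) - 50)*0 = ((-7 + √(-11)) - 50)*0 = ((-7 + I*√11) - 50)*0 = (-57 + I*√11)*0 = 0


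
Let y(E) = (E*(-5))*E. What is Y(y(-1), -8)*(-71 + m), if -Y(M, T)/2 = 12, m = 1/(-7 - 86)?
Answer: 52832/31 ≈ 1704.3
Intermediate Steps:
y(E) = -5*E² (y(E) = (-5*E)*E = -5*E²)
m = -1/93 (m = 1/(-93) = -1/93 ≈ -0.010753)
Y(M, T) = -24 (Y(M, T) = -2*12 = -24)
Y(y(-1), -8)*(-71 + m) = -24*(-71 - 1/93) = -24*(-6604/93) = 52832/31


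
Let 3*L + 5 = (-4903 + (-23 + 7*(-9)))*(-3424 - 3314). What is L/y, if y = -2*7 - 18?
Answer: -33615877/96 ≈ -3.5017e+5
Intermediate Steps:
L = 33615877/3 (L = -5/3 + ((-4903 + (-23 + 7*(-9)))*(-3424 - 3314))/3 = -5/3 + ((-4903 + (-23 - 63))*(-6738))/3 = -5/3 + ((-4903 - 86)*(-6738))/3 = -5/3 + (-4989*(-6738))/3 = -5/3 + (1/3)*33615882 = -5/3 + 11205294 = 33615877/3 ≈ 1.1205e+7)
y = -32 (y = -14 - 18 = -32)
L/y = (33615877/3)/(-32) = (33615877/3)*(-1/32) = -33615877/96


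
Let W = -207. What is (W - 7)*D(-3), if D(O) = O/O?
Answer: -214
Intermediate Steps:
D(O) = 1
(W - 7)*D(-3) = (-207 - 7)*1 = -214*1 = -214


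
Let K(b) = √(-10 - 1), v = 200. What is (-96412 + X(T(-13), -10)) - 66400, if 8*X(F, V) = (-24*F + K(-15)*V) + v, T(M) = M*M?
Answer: -163294 - 5*I*√11/4 ≈ -1.6329e+5 - 4.1458*I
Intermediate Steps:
K(b) = I*√11 (K(b) = √(-11) = I*√11)
T(M) = M²
X(F, V) = 25 - 3*F + I*V*√11/8 (X(F, V) = ((-24*F + (I*√11)*V) + 200)/8 = ((-24*F + I*V*√11) + 200)/8 = (200 - 24*F + I*V*√11)/8 = 25 - 3*F + I*V*√11/8)
(-96412 + X(T(-13), -10)) - 66400 = (-96412 + (25 - 3*(-13)² + (⅛)*I*(-10)*√11)) - 66400 = (-96412 + (25 - 3*169 - 5*I*√11/4)) - 66400 = (-96412 + (25 - 507 - 5*I*√11/4)) - 66400 = (-96412 + (-482 - 5*I*√11/4)) - 66400 = (-96894 - 5*I*√11/4) - 66400 = -163294 - 5*I*√11/4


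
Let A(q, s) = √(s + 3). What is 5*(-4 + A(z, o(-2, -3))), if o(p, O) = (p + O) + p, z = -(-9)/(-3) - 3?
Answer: -20 + 10*I ≈ -20.0 + 10.0*I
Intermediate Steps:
z = -6 (z = -(-9)*(-1)/3 - 3 = -3*1 - 3 = -3 - 3 = -6)
o(p, O) = O + 2*p (o(p, O) = (O + p) + p = O + 2*p)
A(q, s) = √(3 + s)
5*(-4 + A(z, o(-2, -3))) = 5*(-4 + √(3 + (-3 + 2*(-2)))) = 5*(-4 + √(3 + (-3 - 4))) = 5*(-4 + √(3 - 7)) = 5*(-4 + √(-4)) = 5*(-4 + 2*I) = -20 + 10*I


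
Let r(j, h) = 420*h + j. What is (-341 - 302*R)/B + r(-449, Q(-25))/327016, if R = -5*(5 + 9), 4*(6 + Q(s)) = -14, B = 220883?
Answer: 5821106147/72232275128 ≈ 0.080589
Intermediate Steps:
Q(s) = -19/2 (Q(s) = -6 + (¼)*(-14) = -6 - 7/2 = -19/2)
r(j, h) = j + 420*h
R = -70 (R = -5*14 = -70)
(-341 - 302*R)/B + r(-449, Q(-25))/327016 = (-341 - 302*(-70))/220883 + (-449 + 420*(-19/2))/327016 = (-341 + 21140)*(1/220883) + (-449 - 3990)*(1/327016) = 20799*(1/220883) - 4439*1/327016 = 20799/220883 - 4439/327016 = 5821106147/72232275128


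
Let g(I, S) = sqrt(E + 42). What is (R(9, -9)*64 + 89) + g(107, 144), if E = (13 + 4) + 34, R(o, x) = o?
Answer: 665 + sqrt(93) ≈ 674.64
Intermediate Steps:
E = 51 (E = 17 + 34 = 51)
g(I, S) = sqrt(93) (g(I, S) = sqrt(51 + 42) = sqrt(93))
(R(9, -9)*64 + 89) + g(107, 144) = (9*64 + 89) + sqrt(93) = (576 + 89) + sqrt(93) = 665 + sqrt(93)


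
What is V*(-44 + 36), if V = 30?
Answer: -240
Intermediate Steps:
V*(-44 + 36) = 30*(-44 + 36) = 30*(-8) = -240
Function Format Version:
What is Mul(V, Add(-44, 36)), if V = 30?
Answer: -240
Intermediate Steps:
Mul(V, Add(-44, 36)) = Mul(30, Add(-44, 36)) = Mul(30, -8) = -240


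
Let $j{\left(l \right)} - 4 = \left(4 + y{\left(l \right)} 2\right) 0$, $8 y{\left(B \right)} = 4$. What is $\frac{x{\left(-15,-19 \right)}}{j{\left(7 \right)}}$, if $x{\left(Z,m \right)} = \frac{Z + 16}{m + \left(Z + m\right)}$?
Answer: $- \frac{1}{212} \approx -0.004717$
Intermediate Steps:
$y{\left(B \right)} = \frac{1}{2}$ ($y{\left(B \right)} = \frac{1}{8} \cdot 4 = \frac{1}{2}$)
$x{\left(Z,m \right)} = \frac{16 + Z}{Z + 2 m}$
$j{\left(l \right)} = 4$ ($j{\left(l \right)} = 4 + \left(4 + \frac{1}{2} \cdot 2\right) 0 = 4 + \left(4 + 1\right) 0 = 4 + 5 \cdot 0 = 4 + 0 = 4$)
$\frac{x{\left(-15,-19 \right)}}{j{\left(7 \right)}} = \frac{\frac{1}{-15 + 2 \left(-19\right)} \left(16 - 15\right)}{4} = \frac{1}{-15 - 38} \cdot 1 \cdot \frac{1}{4} = \frac{1}{-53} \cdot 1 \cdot \frac{1}{4} = \left(- \frac{1}{53}\right) 1 \cdot \frac{1}{4} = \left(- \frac{1}{53}\right) \frac{1}{4} = - \frac{1}{212}$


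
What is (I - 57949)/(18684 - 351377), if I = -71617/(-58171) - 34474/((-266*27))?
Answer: 12103826172715/69496926450273 ≈ 0.17416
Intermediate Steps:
I = 1259870174/208892061 (I = -71617*(-1/58171) - 34474/(-7182) = 71617/58171 - 34474*(-1/7182) = 71617/58171 + 17237/3591 = 1259870174/208892061 ≈ 6.0312)
(I - 57949)/(18684 - 351377) = (1259870174/208892061 - 57949)/(18684 - 351377) = -12103826172715/208892061/(-332693) = -12103826172715/208892061*(-1/332693) = 12103826172715/69496926450273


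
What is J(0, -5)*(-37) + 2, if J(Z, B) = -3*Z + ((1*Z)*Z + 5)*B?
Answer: 927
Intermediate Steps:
J(Z, B) = -3*Z + B*(5 + Z²) (J(Z, B) = -3*Z + (Z*Z + 5)*B = -3*Z + (Z² + 5)*B = -3*Z + (5 + Z²)*B = -3*Z + B*(5 + Z²))
J(0, -5)*(-37) + 2 = (-3*0 + 5*(-5) - 5*0²)*(-37) + 2 = (0 - 25 - 5*0)*(-37) + 2 = (0 - 25 + 0)*(-37) + 2 = -25*(-37) + 2 = 925 + 2 = 927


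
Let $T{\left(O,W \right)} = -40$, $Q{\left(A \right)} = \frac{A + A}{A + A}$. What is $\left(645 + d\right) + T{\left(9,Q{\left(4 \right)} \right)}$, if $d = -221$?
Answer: $384$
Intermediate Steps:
$Q{\left(A \right)} = 1$ ($Q{\left(A \right)} = \frac{2 A}{2 A} = 2 A \frac{1}{2 A} = 1$)
$\left(645 + d\right) + T{\left(9,Q{\left(4 \right)} \right)} = \left(645 - 221\right) - 40 = 424 - 40 = 384$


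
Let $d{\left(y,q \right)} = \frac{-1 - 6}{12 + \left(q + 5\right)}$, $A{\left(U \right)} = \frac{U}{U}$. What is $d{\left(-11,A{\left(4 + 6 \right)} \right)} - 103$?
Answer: $- \frac{1861}{18} \approx -103.39$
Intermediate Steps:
$A{\left(U \right)} = 1$
$d{\left(y,q \right)} = - \frac{7}{17 + q}$ ($d{\left(y,q \right)} = - \frac{7}{12 + \left(5 + q\right)} = - \frac{7}{17 + q}$)
$d{\left(-11,A{\left(4 + 6 \right)} \right)} - 103 = - \frac{7}{17 + 1} - 103 = - \frac{7}{18} - 103 = - \frac{1861}{18}$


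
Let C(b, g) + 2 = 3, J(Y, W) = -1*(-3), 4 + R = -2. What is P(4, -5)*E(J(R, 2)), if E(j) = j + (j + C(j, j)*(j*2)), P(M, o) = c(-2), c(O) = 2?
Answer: 24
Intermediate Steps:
R = -6 (R = -4 - 2 = -6)
J(Y, W) = 3
C(b, g) = 1 (C(b, g) = -2 + 3 = 1)
P(M, o) = 2
E(j) = 4*j (E(j) = j + (j + 1*(j*2)) = j + (j + 1*(2*j)) = j + (j + 2*j) = j + 3*j = 4*j)
P(4, -5)*E(J(R, 2)) = 2*(4*3) = 2*12 = 24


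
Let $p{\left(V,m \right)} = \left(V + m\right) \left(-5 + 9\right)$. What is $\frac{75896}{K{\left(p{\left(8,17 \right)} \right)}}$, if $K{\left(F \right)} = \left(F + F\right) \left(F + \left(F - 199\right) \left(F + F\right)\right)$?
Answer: $- \frac{9487}{492500} \approx -0.019263$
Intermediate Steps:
$p{\left(V,m \right)} = 4 V + 4 m$ ($p{\left(V,m \right)} = \left(V + m\right) 4 = 4 V + 4 m$)
$K{\left(F \right)} = 2 F \left(F + 2 F \left(-199 + F\right)\right)$ ($K{\left(F \right)} = 2 F \left(F + \left(-199 + F\right) 2 F\right) = 2 F \left(F + 2 F \left(-199 + F\right)\right)$)
$\frac{75896}{K{\left(p{\left(8,17 \right)} \right)}} = \frac{75896}{\left(4 \cdot 8 + 4 \cdot 17\right)^{2} \left(-794 + 4 \left(4 \cdot 8 + 4 \cdot 17\right)\right)} = \frac{75896}{\left(32 + 68\right)^{2} \left(-794 + 4 \left(32 + 68\right)\right)} = \frac{75896}{100^{2} \left(-794 + 4 \cdot 100\right)} = \frac{75896}{10000 \left(-794 + 400\right)} = \frac{75896}{10000 \left(-394\right)} = \frac{75896}{-3940000} = 75896 \left(- \frac{1}{3940000}\right) = - \frac{9487}{492500}$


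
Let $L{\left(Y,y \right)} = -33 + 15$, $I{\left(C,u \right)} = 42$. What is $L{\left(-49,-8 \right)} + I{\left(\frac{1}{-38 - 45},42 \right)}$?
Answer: $24$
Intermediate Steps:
$L{\left(Y,y \right)} = -18$
$L{\left(-49,-8 \right)} + I{\left(\frac{1}{-38 - 45},42 \right)} = -18 + 42 = 24$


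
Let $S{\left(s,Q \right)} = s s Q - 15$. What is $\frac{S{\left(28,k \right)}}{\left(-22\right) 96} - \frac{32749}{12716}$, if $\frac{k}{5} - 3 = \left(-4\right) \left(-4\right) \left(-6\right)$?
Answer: $\frac{34596741}{203456} \approx 170.05$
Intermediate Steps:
$k = -465$ ($k = 15 + 5 \left(-4\right) \left(-4\right) \left(-6\right) = 15 + 5 \cdot 16 \left(-6\right) = 15 + 5 \left(-96\right) = 15 - 480 = -465$)
$S{\left(s,Q \right)} = -15 + Q s^{2}$ ($S{\left(s,Q \right)} = s^{2} Q - 15 = Q s^{2} - 15 = -15 + Q s^{2}$)
$\frac{S{\left(28,k \right)}}{\left(-22\right) 96} - \frac{32749}{12716} = \frac{-15 - 465 \cdot 28^{2}}{\left(-22\right) 96} - \frac{32749}{12716} = \frac{-15 - 364560}{-2112} - \frac{32749}{12716} = \left(-15 - 364560\right) \left(- \frac{1}{2112}\right) - \frac{32749}{12716} = \left(-364575\right) \left(- \frac{1}{2112}\right) - \frac{32749}{12716} = \frac{121525}{704} - \frac{32749}{12716} = \frac{34596741}{203456}$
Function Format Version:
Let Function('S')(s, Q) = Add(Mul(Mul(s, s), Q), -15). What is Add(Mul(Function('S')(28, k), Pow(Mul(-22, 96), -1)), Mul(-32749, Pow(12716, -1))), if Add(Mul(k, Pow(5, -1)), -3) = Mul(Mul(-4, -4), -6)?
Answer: Rational(34596741, 203456) ≈ 170.05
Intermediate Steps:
k = -465 (k = Add(15, Mul(5, Mul(Mul(-4, -4), -6))) = Add(15, Mul(5, Mul(16, -6))) = Add(15, Mul(5, -96)) = Add(15, -480) = -465)
Function('S')(s, Q) = Add(-15, Mul(Q, Pow(s, 2))) (Function('S')(s, Q) = Add(Mul(Pow(s, 2), Q), -15) = Add(Mul(Q, Pow(s, 2)), -15) = Add(-15, Mul(Q, Pow(s, 2))))
Add(Mul(Function('S')(28, k), Pow(Mul(-22, 96), -1)), Mul(-32749, Pow(12716, -1))) = Add(Mul(Add(-15, Mul(-465, Pow(28, 2))), Pow(Mul(-22, 96), -1)), Mul(-32749, Pow(12716, -1))) = Add(Mul(Add(-15, Mul(-465, 784)), Pow(-2112, -1)), Mul(-32749, Rational(1, 12716))) = Add(Mul(Add(-15, -364560), Rational(-1, 2112)), Rational(-32749, 12716)) = Add(Mul(-364575, Rational(-1, 2112)), Rational(-32749, 12716)) = Add(Rational(121525, 704), Rational(-32749, 12716)) = Rational(34596741, 203456)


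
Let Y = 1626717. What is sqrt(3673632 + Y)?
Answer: sqrt(5300349) ≈ 2302.3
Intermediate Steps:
sqrt(3673632 + Y) = sqrt(3673632 + 1626717) = sqrt(5300349)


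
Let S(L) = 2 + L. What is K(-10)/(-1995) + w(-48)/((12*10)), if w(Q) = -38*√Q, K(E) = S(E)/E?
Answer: -4/9975 - 19*I*√3/15 ≈ -0.000401 - 2.1939*I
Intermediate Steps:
K(E) = (2 + E)/E
K(-10)/(-1995) + w(-48)/((12*10)) = ((2 - 10)/(-10))/(-1995) + (-152*I*√3)/((12*10)) = -⅒*(-8)*(-1/1995) - 152*I*√3/120 = (⅘)*(-1/1995) - 152*I*√3*(1/120) = -4/9975 - 19*I*√3/15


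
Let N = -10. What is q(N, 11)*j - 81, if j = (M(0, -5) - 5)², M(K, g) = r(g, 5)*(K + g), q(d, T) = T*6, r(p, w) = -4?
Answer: 14769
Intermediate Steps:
q(d, T) = 6*T
M(K, g) = -4*K - 4*g (M(K, g) = -4*(K + g) = -4*K - 4*g)
j = 225 (j = ((-4*0 - 4*(-5)) - 5)² = ((0 + 20) - 5)² = (20 - 5)² = 15² = 225)
q(N, 11)*j - 81 = (6*11)*225 - 81 = 66*225 - 81 = 14850 - 81 = 14769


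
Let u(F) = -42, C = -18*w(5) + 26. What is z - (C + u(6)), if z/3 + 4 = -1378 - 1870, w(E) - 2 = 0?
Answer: -9704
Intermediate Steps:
w(E) = 2 (w(E) = 2 + 0 = 2)
z = -9756 (z = -12 + 3*(-1378 - 1870) = -12 + 3*(-3248) = -12 - 9744 = -9756)
C = -10 (C = -18*2 + 26 = -36 + 26 = -10)
z - (C + u(6)) = -9756 - (-10 - 42) = -9756 - 1*(-52) = -9756 + 52 = -9704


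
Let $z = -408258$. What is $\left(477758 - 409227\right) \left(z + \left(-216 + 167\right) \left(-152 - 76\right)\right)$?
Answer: $-27212700666$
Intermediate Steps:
$\left(477758 - 409227\right) \left(z + \left(-216 + 167\right) \left(-152 - 76\right)\right) = \left(477758 - 409227\right) \left(-408258 + \left(-216 + 167\right) \left(-152 - 76\right)\right) = \left(477758 - 409227\right) \left(-408258 - -11172\right) = 68531 \left(-408258 + 11172\right) = 68531 \left(-397086\right) = -27212700666$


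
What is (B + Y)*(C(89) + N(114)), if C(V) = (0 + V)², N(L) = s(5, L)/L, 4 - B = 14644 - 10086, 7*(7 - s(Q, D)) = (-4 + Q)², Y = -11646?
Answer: -17066716200/133 ≈ -1.2832e+8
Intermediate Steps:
s(Q, D) = 7 - (-4 + Q)²/7
B = -4554 (B = 4 - (14644 - 10086) = 4 - 1*4558 = 4 - 4558 = -4554)
N(L) = 48/(7*L) (N(L) = (7 - (-4 + 5)²/7)/L = (7 - ⅐*1²)/L = (7 - ⅐*1)/L = (7 - ⅐)/L = 48/(7*L))
C(V) = V²
(B + Y)*(C(89) + N(114)) = (-4554 - 11646)*(89² + (48/7)/114) = -16200*(7921 + (48/7)*(1/114)) = -16200*(7921 + 8/133) = -16200*1053501/133 = -17066716200/133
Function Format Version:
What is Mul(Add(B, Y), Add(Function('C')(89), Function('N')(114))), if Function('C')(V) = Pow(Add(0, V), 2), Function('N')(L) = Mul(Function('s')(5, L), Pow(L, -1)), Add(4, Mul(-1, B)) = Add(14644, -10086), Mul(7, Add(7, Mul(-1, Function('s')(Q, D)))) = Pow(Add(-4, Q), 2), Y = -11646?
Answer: Rational(-17066716200, 133) ≈ -1.2832e+8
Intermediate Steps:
Function('s')(Q, D) = Add(7, Mul(Rational(-1, 7), Pow(Add(-4, Q), 2)))
B = -4554 (B = Add(4, Mul(-1, Add(14644, -10086))) = Add(4, Mul(-1, 4558)) = Add(4, -4558) = -4554)
Function('N')(L) = Mul(Rational(48, 7), Pow(L, -1)) (Function('N')(L) = Mul(Add(7, Mul(Rational(-1, 7), Pow(Add(-4, 5), 2))), Pow(L, -1)) = Mul(Add(7, Mul(Rational(-1, 7), Pow(1, 2))), Pow(L, -1)) = Mul(Add(7, Mul(Rational(-1, 7), 1)), Pow(L, -1)) = Mul(Add(7, Rational(-1, 7)), Pow(L, -1)) = Mul(Rational(48, 7), Pow(L, -1)))
Function('C')(V) = Pow(V, 2)
Mul(Add(B, Y), Add(Function('C')(89), Function('N')(114))) = Mul(Add(-4554, -11646), Add(Pow(89, 2), Mul(Rational(48, 7), Pow(114, -1)))) = Mul(-16200, Add(7921, Mul(Rational(48, 7), Rational(1, 114)))) = Mul(-16200, Add(7921, Rational(8, 133))) = Mul(-16200, Rational(1053501, 133)) = Rational(-17066716200, 133)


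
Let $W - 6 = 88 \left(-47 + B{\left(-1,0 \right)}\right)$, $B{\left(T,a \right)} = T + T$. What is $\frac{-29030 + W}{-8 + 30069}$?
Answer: $- \frac{33336}{30061} \approx -1.1089$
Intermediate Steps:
$B{\left(T,a \right)} = 2 T$
$W = -4306$ ($W = 6 + 88 \left(-47 + 2 \left(-1\right)\right) = 6 + 88 \left(-47 - 2\right) = 6 + 88 \left(-49\right) = 6 - 4312 = -4306$)
$\frac{-29030 + W}{-8 + 30069} = \frac{-29030 - 4306}{-8 + 30069} = - \frac{33336}{30061}$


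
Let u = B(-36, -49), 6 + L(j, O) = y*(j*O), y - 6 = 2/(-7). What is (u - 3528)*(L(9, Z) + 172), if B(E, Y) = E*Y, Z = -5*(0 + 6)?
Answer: 2428776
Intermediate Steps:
y = 40/7 (y = 6 + 2/(-7) = 6 + 2*(-⅐) = 6 - 2/7 = 40/7 ≈ 5.7143)
Z = -30 (Z = -5*6 = -30)
L(j, O) = -6 + 40*O*j/7 (L(j, O) = -6 + 40*(j*O)/7 = -6 + 40*(O*j)/7 = -6 + 40*O*j/7)
u = 1764 (u = -36*(-49) = 1764)
(u - 3528)*(L(9, Z) + 172) = (1764 - 3528)*((-6 + (40/7)*(-30)*9) + 172) = -1764*((-6 - 10800/7) + 172) = -1764*(-10842/7 + 172) = -1764*(-9638/7) = 2428776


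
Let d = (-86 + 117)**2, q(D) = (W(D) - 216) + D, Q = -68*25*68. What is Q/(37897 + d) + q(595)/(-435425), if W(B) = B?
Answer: -25186488846/8459872325 ≈ -2.9772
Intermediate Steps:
Q = -115600 (Q = -1700*68 = -115600)
q(D) = -216 + 2*D (q(D) = (D - 216) + D = (-216 + D) + D = -216 + 2*D)
d = 961 (d = 31**2 = 961)
Q/(37897 + d) + q(595)/(-435425) = -115600/(37897 + 961) + (-216 + 2*595)/(-435425) = -115600/38858 + (-216 + 1190)*(-1/435425) = -115600*1/38858 + 974*(-1/435425) = -57800/19429 - 974/435425 = -25186488846/8459872325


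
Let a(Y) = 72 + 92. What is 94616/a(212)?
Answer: 23654/41 ≈ 576.93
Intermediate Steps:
a(Y) = 164
94616/a(212) = 94616/164 = 94616*(1/164) = 23654/41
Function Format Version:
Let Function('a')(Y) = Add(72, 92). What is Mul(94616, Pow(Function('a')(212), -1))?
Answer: Rational(23654, 41) ≈ 576.93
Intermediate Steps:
Function('a')(Y) = 164
Mul(94616, Pow(Function('a')(212), -1)) = Mul(94616, Pow(164, -1)) = Mul(94616, Rational(1, 164)) = Rational(23654, 41)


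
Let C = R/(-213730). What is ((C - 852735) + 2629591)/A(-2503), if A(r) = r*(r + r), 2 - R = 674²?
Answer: 189883943577/1339020373570 ≈ 0.14181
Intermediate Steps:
R = -454274 (R = 2 - 1*674² = 2 - 1*454276 = 2 - 454276 = -454274)
A(r) = 2*r² (A(r) = r*(2*r) = 2*r²)
C = 227137/106865 (C = -454274/(-213730) = -454274*(-1/213730) = 227137/106865 ≈ 2.1255)
((C - 852735) + 2629591)/A(-2503) = ((227137/106865 - 852735) + 2629591)/((2*(-2503)²)) = (-91127298638/106865 + 2629591)/((2*6265009)) = (189883943577/106865)/12530018 = (189883943577/106865)*(1/12530018) = 189883943577/1339020373570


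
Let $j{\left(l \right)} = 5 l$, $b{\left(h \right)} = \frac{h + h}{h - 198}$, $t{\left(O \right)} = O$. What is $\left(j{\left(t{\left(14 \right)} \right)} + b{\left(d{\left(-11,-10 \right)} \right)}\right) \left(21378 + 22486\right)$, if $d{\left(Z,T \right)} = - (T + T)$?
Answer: $\frac{272395440}{89} \approx 3.0606 \cdot 10^{6}$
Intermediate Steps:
$d{\left(Z,T \right)} = - 2 T$
$b{\left(h \right)} = \frac{2 h}{-198 + h}$
$\left(j{\left(t{\left(14 \right)} \right)} + b{\left(d{\left(-11,-10 \right)} \right)}\right) \left(21378 + 22486\right) = \left(5 \cdot 14 + \frac{2 \left(\left(-2\right) \left(-10\right)\right)}{-198 - -20}\right) \left(21378 + 22486\right) = \left(70 + 2 \cdot 20 \frac{1}{-198 + 20}\right) 43864 = \left(70 + 2 \cdot 20 \frac{1}{-178}\right) 43864 = \left(70 + 2 \cdot 20 \left(- \frac{1}{178}\right)\right) 43864 = \left(70 - \frac{20}{89}\right) 43864 = \frac{6210}{89} \cdot 43864 = \frac{272395440}{89}$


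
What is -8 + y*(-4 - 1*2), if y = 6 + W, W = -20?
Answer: 76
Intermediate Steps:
y = -14 (y = 6 - 20 = -14)
-8 + y*(-4 - 1*2) = -8 - 14*(-4 - 1*2) = -8 - 14*(-4 - 2) = -8 - 14*(-6) = -8 + 84 = 76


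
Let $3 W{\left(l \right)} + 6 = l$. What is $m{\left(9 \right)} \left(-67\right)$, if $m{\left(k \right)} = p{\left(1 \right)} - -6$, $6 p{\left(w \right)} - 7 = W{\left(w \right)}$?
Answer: $- \frac{4154}{9} \approx -461.56$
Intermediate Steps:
$W{\left(l \right)} = -2 + \frac{l}{3}$
$p{\left(w \right)} = \frac{5}{6} + \frac{w}{18}$ ($p{\left(w \right)} = \frac{7}{6} + \frac{-2 + \frac{w}{3}}{6} = \frac{7}{6} + \left(- \frac{1}{3} + \frac{w}{18}\right) = \frac{5}{6} + \frac{w}{18}$)
$m{\left(k \right)} = \frac{62}{9}$ ($m{\left(k \right)} = \left(\frac{5}{6} + \frac{1}{18} \cdot 1\right) - -6 = \left(\frac{5}{6} + \frac{1}{18}\right) + 6 = \frac{8}{9} + 6 = \frac{62}{9}$)
$m{\left(9 \right)} \left(-67\right) = \frac{62}{9} \left(-67\right) = - \frac{4154}{9}$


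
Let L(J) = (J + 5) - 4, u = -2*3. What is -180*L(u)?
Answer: 900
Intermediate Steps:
u = -6
L(J) = 1 + J (L(J) = (5 + J) - 4 = 1 + J)
-180*L(u) = -180*(1 - 6) = -180*(-5) = 900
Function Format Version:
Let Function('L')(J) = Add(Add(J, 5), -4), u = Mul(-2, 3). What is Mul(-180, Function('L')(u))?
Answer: 900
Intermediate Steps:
u = -6
Function('L')(J) = Add(1, J) (Function('L')(J) = Add(Add(5, J), -4) = Add(1, J))
Mul(-180, Function('L')(u)) = Mul(-180, Add(1, -6)) = Mul(-180, -5) = 900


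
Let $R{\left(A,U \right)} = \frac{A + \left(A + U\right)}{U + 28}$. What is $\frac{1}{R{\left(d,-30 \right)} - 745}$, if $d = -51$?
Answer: $- \frac{1}{679} \approx -0.0014728$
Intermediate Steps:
$R{\left(A,U \right)} = \frac{U + 2 A}{28 + U}$
$\frac{1}{R{\left(d,-30 \right)} - 745} = \frac{1}{\frac{-30 + 2 \left(-51\right)}{28 - 30} - 745} = \frac{1}{\frac{-30 - 102}{-2} - 745} = \frac{1}{\left(- \frac{1}{2}\right) \left(-132\right) - 745} = \frac{1}{66 - 745} = \frac{1}{-679} = - \frac{1}{679}$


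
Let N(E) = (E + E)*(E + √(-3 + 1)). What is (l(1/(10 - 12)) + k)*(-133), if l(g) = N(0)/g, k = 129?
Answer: -17157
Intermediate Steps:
N(E) = 2*E*(E + I*√2) (N(E) = (2*E)*(E + √(-2)) = (2*E)*(E + I*√2) = 2*E*(E + I*√2))
l(g) = 0 (l(g) = (2*0*(0 + I*√2))/g = (2*0*(I*√2))/g = 0/g = 0)
(l(1/(10 - 12)) + k)*(-133) = (0 + 129)*(-133) = 129*(-133) = -17157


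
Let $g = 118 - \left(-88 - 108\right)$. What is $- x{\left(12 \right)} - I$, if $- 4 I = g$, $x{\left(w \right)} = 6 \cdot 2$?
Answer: $\frac{133}{2} \approx 66.5$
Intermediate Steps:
$x{\left(w \right)} = 12$
$g = 314$ ($g = 118 - -196 = 118 + 196 = 314$)
$I = - \frac{157}{2}$ ($I = \left(- \frac{1}{4}\right) 314 = - \frac{157}{2} \approx -78.5$)
$- x{\left(12 \right)} - I = \left(-1\right) 12 - - \frac{157}{2} = -12 + \frac{157}{2} = \frac{133}{2}$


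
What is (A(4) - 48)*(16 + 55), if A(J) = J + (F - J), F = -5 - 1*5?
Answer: -4118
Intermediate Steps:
F = -10 (F = -5 - 5 = -10)
A(J) = -10 (A(J) = J + (-10 - J) = -10)
(A(4) - 48)*(16 + 55) = (-10 - 48)*(16 + 55) = -58*71 = -4118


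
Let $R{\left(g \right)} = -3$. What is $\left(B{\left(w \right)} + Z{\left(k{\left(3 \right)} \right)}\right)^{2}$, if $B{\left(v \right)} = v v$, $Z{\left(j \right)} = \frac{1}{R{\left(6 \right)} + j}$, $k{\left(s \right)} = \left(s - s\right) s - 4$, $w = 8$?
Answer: $\frac{199809}{49} \approx 4077.7$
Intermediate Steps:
$k{\left(s \right)} = -4$ ($k{\left(s \right)} = 0 s - 4 = 0 - 4 = -4$)
$Z{\left(j \right)} = \frac{1}{-3 + j}$
$B{\left(v \right)} = v^{2}$
$\left(B{\left(w \right)} + Z{\left(k{\left(3 \right)} \right)}\right)^{2} = \left(8^{2} + \frac{1}{-3 - 4}\right)^{2} = \left(64 + \frac{1}{-7}\right)^{2} = \left(64 - \frac{1}{7}\right)^{2} = \left(\frac{447}{7}\right)^{2} = \frac{199809}{49}$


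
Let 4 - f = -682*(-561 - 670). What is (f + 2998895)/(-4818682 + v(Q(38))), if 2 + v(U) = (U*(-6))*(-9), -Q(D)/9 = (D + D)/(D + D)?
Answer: -2159357/4819170 ≈ -0.44808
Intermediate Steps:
f = -839538 (f = 4 - (-682)*(-561 - 670) = 4 - (-682)*(-1231) = 4 - 1*839542 = 4 - 839542 = -839538)
Q(D) = -9 (Q(D) = -9*(D + D)/(D + D) = -9*2*D/(2*D) = -9*2*D*1/(2*D) = -9*1 = -9)
v(U) = -2 + 54*U (v(U) = -2 + (U*(-6))*(-9) = -2 - 6*U*(-9) = -2 + 54*U)
(f + 2998895)/(-4818682 + v(Q(38))) = (-839538 + 2998895)/(-4818682 + (-2 + 54*(-9))) = 2159357/(-4818682 + (-2 - 486)) = 2159357/(-4818682 - 488) = 2159357/(-4819170) = 2159357*(-1/4819170) = -2159357/4819170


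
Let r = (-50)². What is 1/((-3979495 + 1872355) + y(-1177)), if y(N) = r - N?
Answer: -1/2103463 ≈ -4.7541e-7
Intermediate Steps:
r = 2500
y(N) = 2500 - N
1/((-3979495 + 1872355) + y(-1177)) = 1/((-3979495 + 1872355) + (2500 - 1*(-1177))) = 1/(-2107140 + (2500 + 1177)) = 1/(-2107140 + 3677) = 1/(-2103463) = -1/2103463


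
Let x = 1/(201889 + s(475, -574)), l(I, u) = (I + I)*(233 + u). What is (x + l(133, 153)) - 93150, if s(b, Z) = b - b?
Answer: 1923194615/201889 ≈ 9526.0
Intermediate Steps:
s(b, Z) = 0
l(I, u) = 2*I*(233 + u) (l(I, u) = (2*I)*(233 + u) = 2*I*(233 + u))
x = 1/201889 (x = 1/(201889 + 0) = 1/201889 ≈ 4.9532e-6)
(x + l(133, 153)) - 93150 = (1/201889 + 2*133*(233 + 153)) - 93150 = (1/201889 + 2*133*386) - 93150 = (1/201889 + 102676) - 93150 = 20729154965/201889 - 93150 = 1923194615/201889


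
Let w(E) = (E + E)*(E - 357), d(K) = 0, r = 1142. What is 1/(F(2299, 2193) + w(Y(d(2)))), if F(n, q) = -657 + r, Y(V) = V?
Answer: 1/485 ≈ 0.0020619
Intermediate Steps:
w(E) = 2*E*(-357 + E) (w(E) = (2*E)*(-357 + E) = 2*E*(-357 + E))
F(n, q) = 485 (F(n, q) = -657 + 1142 = 485)
1/(F(2299, 2193) + w(Y(d(2)))) = 1/(485 + 2*0*(-357 + 0)) = 1/(485 + 2*0*(-357)) = 1/(485 + 0) = 1/485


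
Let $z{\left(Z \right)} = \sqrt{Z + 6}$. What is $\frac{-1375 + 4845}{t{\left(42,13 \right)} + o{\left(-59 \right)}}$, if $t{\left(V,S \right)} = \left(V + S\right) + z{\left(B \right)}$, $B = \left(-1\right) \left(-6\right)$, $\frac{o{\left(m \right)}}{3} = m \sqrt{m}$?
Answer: $\frac{3470}{55 + 2 \sqrt{3} - 177 i \sqrt{59}} \approx 0.10955 + 2.5476 i$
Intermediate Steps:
$o{\left(m \right)} = 3 m^{\frac{3}{2}}$ ($o{\left(m \right)} = 3 m \sqrt{m} = 3 m^{\frac{3}{2}}$)
$B = 6$
$z{\left(Z \right)} = \sqrt{6 + Z}$
$t{\left(V,S \right)} = S + V + 2 \sqrt{3}$ ($t{\left(V,S \right)} = \left(V + S\right) + \sqrt{6 + 6} = \left(S + V\right) + \sqrt{12} = \left(S + V\right) + 2 \sqrt{3} = S + V + 2 \sqrt{3}$)
$\frac{-1375 + 4845}{t{\left(42,13 \right)} + o{\left(-59 \right)}} = \frac{-1375 + 4845}{\left(13 + 42 + 2 \sqrt{3}\right) + 3 \left(-59\right)^{\frac{3}{2}}} = \frac{3470}{\left(55 + 2 \sqrt{3}\right) + 3 \left(- 59 i \sqrt{59}\right)} = \frac{3470}{\left(55 + 2 \sqrt{3}\right) - 177 i \sqrt{59}} = \frac{3470}{55 + 2 \sqrt{3} - 177 i \sqrt{59}}$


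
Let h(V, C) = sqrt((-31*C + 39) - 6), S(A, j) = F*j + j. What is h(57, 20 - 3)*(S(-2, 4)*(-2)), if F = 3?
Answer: -32*I*sqrt(494) ≈ -711.24*I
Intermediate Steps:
S(A, j) = 4*j (S(A, j) = 3*j + j = 4*j)
h(V, C) = sqrt(33 - 31*C) (h(V, C) = sqrt((39 - 31*C) - 6) = sqrt(33 - 31*C))
h(57, 20 - 3)*(S(-2, 4)*(-2)) = sqrt(33 - 31*(20 - 3))*((4*4)*(-2)) = sqrt(33 - 31*17)*(16*(-2)) = sqrt(33 - 527)*(-32) = sqrt(-494)*(-32) = (I*sqrt(494))*(-32) = -32*I*sqrt(494)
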